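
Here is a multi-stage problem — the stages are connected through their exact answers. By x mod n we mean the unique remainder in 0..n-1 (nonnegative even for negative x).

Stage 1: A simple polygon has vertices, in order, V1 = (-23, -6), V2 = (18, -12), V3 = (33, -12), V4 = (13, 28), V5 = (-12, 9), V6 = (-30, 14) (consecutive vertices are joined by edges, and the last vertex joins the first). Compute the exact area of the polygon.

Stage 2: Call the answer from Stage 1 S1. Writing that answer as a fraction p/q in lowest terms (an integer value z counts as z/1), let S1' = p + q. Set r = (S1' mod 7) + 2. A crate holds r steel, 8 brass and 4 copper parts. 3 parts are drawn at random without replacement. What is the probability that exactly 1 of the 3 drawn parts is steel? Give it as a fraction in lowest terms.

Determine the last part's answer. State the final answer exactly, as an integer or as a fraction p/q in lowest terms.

198/455

Stage 1: cross terms: (-23*-12 - 18*-6)=384, (18*-12 - 33*-12)=180, (33*28 - 13*-12)=1080, (13*9 - -12*28)=453, (-12*14 - -30*9)=102, (-30*-6 - -23*14)=502; twice the area = |2701| = 2701; area = 2701/2; answer 2701/2
Stage 2: S1 = 2701/2; threaded value p + q = 2703; r = 3; total draws C(15,3) = 455; favorable C(3,1)*C(12,2) = 198; P = 198/455; answer 198/455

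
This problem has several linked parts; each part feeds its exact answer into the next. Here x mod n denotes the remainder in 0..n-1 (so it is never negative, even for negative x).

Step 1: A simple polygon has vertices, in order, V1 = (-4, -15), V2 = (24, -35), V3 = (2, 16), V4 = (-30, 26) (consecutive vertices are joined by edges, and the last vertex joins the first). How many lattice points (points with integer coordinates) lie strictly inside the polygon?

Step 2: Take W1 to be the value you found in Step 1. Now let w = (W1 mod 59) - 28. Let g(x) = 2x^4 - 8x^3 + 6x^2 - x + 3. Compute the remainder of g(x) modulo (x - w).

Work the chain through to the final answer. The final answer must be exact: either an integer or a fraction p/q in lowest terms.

Step 1: cross terms: (-4*-35 - 24*-15)=500, (24*16 - 2*-35)=454, (2*26 - -30*16)=532, (-30*-15 - -4*26)=554; twice the area = |2040| = 2040; area = 1020; boundary points = 4 + 1 + 2 + 1 = 8; strictly interior points = area - boundary/2 + 1 = 1017; answer 1017
Step 2: W1 = 1017; w = -14; remainder = value at the root: 2*(-14)^4 - 8*(-14)^3 + 6*(-14)^2 - 1*(-14)^1 + 3 = (76832) + (21952) + (1176) + (14) + (3) = 99977; answer 99977

99977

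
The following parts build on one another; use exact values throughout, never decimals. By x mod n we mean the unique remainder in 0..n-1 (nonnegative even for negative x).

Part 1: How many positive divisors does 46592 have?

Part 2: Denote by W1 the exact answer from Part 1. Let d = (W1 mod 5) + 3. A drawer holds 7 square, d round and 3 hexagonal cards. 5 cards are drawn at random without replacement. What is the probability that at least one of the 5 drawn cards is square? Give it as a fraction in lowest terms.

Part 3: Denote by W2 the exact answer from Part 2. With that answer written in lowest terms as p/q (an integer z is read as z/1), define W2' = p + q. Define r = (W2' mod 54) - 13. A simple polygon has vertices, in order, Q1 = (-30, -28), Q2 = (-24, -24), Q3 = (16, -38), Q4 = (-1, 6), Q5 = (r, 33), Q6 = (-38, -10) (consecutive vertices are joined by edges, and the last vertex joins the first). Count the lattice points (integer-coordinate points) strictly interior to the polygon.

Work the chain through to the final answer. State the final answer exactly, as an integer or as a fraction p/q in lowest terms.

1426

Part 1: 46592 = 2^9 * 7 * 13; number of divisors = (9+1) * (1+1) * (1+1) = 40; answer 40
Part 2: W1 = 40; d = 3; total draws C(13,5) = 1287; complement C(6,5) = 6; favorable 1287 - 6 = 1281; P = 427/429; answer 427/429
Part 3: W2 = 427/429; threaded value p + q = 856; r = 33; cross terms: (-30*-24 - -24*-28)=48, (-24*-38 - 16*-24)=1296, (16*6 - -1*-38)=58, (-1*33 - 33*6)=-231, (33*-10 - -38*33)=924, (-38*-28 - -30*-10)=764; twice the area = |2859| = 2859; area = 2859/2; boundary points = 2 + 2 + 1 + 1 + 1 + 2 = 9; strictly interior points = area - boundary/2 + 1 = 1426; answer 1426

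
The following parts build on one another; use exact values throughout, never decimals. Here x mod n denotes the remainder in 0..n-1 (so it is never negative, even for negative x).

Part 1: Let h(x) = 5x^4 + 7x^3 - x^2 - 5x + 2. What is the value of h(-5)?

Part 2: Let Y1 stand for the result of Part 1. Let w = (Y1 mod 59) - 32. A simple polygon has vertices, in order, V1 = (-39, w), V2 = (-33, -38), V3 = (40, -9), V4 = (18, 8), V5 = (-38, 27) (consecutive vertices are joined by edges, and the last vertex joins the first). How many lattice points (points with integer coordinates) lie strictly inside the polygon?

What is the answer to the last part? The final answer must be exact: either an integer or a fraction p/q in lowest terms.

2865

Part 1: 5*(-5)^4 + 7*(-5)^3 - 1*(-5)^2 - 5*(-5)^1 + 2 = (3125) + (-875) + (-25) + (25) + (2) = 2252; answer 2252
Part 2: Y1 = 2252; w = -22; cross terms: (-39*-38 - -33*-22)=756, (-33*-9 - 40*-38)=1817, (40*8 - 18*-9)=482, (18*27 - -38*8)=790, (-38*-22 - -39*27)=1889; twice the area = |5734| = 5734; area = 2867; boundary points = 2 + 1 + 1 + 1 + 1 = 6; strictly interior points = area - boundary/2 + 1 = 2865; answer 2865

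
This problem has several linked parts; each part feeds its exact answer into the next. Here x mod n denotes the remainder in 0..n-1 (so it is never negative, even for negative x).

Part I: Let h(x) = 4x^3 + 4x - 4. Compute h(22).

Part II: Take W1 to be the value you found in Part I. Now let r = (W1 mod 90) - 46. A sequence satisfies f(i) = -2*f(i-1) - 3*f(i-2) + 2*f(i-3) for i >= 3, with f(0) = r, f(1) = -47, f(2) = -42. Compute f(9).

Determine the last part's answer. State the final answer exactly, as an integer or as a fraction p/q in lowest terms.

Part I: 4*(22)^3 + 4*(22)^1 - 4 = (42592) + (88) + (-4) = 42676; answer 42676
Part II: W1 = 42676; r = -30; f(3) = -2*(-42) - 3*(-47) + 2*(-30) = 165; iterating: f(3)=165, f(4)=-298, f(5)=17, f(6)=1190, f(7)=-3027, f(8)=2518, f(9)=6425; answer 6425

6425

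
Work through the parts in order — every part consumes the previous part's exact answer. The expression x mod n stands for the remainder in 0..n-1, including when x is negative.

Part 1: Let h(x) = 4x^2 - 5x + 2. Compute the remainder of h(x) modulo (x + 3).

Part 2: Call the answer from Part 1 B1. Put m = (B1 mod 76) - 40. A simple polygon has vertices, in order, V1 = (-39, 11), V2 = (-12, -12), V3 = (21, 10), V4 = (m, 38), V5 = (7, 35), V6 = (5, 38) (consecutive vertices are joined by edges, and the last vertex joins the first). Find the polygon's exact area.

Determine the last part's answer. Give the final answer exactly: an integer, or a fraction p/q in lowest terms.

Part 1: remainder = value at the root: 4*(-3)^2 - 5*(-3)^1 + 2 = (36) + (15) + (2) = 53; answer 53
Part 2: B1 = 53; m = 13; cross terms: (-39*-12 - -12*11)=600, (-12*10 - 21*-12)=132, (21*38 - 13*10)=668, (13*35 - 7*38)=189, (7*38 - 5*35)=91, (5*11 - -39*38)=1537; twice the area = |3217| = 3217; area = 3217/2; answer 3217/2

3217/2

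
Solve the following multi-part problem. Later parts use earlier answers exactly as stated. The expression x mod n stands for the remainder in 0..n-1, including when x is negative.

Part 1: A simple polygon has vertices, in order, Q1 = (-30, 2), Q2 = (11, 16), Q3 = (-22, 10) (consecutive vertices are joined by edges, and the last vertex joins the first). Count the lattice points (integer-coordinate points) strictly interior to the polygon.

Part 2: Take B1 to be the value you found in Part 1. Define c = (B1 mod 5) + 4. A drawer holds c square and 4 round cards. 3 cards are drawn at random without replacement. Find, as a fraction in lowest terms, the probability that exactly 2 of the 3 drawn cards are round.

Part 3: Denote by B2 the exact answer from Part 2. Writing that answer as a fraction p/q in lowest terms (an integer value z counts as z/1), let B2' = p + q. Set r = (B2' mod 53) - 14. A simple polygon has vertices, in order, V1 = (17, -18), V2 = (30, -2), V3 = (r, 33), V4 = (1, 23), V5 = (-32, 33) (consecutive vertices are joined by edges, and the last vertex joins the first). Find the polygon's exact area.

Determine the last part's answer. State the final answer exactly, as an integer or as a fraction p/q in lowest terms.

Part 1: cross terms: (-30*16 - 11*2)=-502, (11*10 - -22*16)=462, (-22*2 - -30*10)=256; twice the area = |216| = 216; area = 108; boundary points = 1 + 3 + 8 = 12; strictly interior points = area - boundary/2 + 1 = 103; answer 103
Part 2: B1 = 103; c = 7; total draws C(11,3) = 165; favorable C(4,2)*C(7,1) = 42; P = 14/55; answer 14/55
Part 3: B2 = 14/55; threaded value p + q = 69; r = 2; cross terms: (17*-2 - 30*-18)=506, (30*33 - 2*-2)=994, (2*23 - 1*33)=13, (1*33 - -32*23)=769, (-32*-18 - 17*33)=15; twice the area = |2297| = 2297; area = 2297/2; answer 2297/2

2297/2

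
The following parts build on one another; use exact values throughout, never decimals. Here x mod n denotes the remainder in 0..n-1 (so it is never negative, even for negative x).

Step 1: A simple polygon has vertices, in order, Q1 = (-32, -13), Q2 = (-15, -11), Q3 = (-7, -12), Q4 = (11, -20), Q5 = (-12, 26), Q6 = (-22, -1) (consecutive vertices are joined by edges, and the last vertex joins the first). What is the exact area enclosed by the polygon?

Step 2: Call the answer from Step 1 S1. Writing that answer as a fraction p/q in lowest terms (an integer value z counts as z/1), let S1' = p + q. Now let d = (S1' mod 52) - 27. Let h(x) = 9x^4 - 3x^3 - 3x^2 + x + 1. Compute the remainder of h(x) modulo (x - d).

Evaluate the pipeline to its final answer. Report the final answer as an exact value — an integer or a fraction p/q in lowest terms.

Step 1: cross terms: (-32*-11 - -15*-13)=157, (-15*-12 - -7*-11)=103, (-7*-20 - 11*-12)=272, (11*26 - -12*-20)=46, (-12*-1 - -22*26)=584, (-22*-13 - -32*-1)=254; twice the area = |1416| = 1416; area = 708; answer 708
Step 2: S1 = 708; threaded value p + q = 709; d = 6; remainder = value at the root: 9*(6)^4 - 3*(6)^3 - 3*(6)^2 + 1*(6)^1 + 1 = (11664) + (-648) + (-108) + (6) + (1) = 10915; answer 10915

10915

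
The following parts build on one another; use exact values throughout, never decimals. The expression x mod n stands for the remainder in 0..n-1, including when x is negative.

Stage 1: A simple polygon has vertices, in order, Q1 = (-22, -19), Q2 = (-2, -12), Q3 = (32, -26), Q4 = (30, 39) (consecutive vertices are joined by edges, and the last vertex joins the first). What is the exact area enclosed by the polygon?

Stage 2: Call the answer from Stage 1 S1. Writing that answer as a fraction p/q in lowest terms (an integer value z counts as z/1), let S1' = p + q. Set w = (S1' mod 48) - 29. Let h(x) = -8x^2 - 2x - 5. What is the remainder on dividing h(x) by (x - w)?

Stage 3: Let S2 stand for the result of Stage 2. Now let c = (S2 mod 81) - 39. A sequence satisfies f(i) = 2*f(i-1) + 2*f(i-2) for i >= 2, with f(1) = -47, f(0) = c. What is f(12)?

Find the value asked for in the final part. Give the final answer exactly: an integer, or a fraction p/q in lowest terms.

Stage 1: cross terms: (-22*-12 - -2*-19)=226, (-2*-26 - 32*-12)=436, (32*39 - 30*-26)=2028, (30*-19 - -22*39)=288; twice the area = |2978| = 2978; area = 1489; answer 1489
Stage 2: S1 = 1489; threaded value p + q = 1490; w = -27; remainder = value at the root: -8*(-27)^2 - 2*(-27)^1 - 5 = (-5832) + (54) + (-5) = -5783; answer -5783
Stage 3: S2 = -5783; c = 10; f(2) = 2*(-47) + 2*(10) = -74; iterating: f(2)=-74, f(3)=-242, f(4)=-632, f(5)=-1748, f(6)=-4760, f(7)=-13016, f(8)=-35552, f(9)=-97136, f(10)=-265376, f(11)=-725024, f(12)=-1980800; answer -1980800

-1980800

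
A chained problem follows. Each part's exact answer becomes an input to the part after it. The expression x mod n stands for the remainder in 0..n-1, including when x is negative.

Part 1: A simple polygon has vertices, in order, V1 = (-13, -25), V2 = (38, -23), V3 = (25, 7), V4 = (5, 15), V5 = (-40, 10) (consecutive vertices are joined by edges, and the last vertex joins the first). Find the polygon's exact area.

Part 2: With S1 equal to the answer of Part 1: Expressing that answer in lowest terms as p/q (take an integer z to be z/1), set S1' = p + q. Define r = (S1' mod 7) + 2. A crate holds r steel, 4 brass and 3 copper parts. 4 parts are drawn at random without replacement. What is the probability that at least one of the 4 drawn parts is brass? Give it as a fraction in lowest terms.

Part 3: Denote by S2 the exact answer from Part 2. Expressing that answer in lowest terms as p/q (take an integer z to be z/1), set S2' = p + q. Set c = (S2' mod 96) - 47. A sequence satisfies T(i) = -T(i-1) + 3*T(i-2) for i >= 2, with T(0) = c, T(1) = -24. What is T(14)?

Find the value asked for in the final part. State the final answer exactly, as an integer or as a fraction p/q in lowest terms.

1509195

Part 1: cross terms: (-13*-23 - 38*-25)=1249, (38*7 - 25*-23)=841, (25*15 - 5*7)=340, (5*10 - -40*15)=650, (-40*-25 - -13*10)=1130; twice the area = |4210| = 4210; area = 2105; answer 2105
Part 2: S1 = 2105; threaded value p + q = 2106; r = 8; total draws C(15,4) = 1365; complement C(11,4) = 330; favorable 1365 - 330 = 1035; P = 69/91; answer 69/91
Part 3: S2 = 69/91; threaded value p + q = 160; c = 17; T(2) = -1*(-24) + 3*(17) = 75; iterating: T(2)=75, T(3)=-147, T(4)=372, T(5)=-813, T(6)=1929, T(7)=-4368, T(8)=10155, T(9)=-23259, T(10)=53724, T(11)=-123501, T(12)=284673, T(13)=-655176, T(14)=1509195; answer 1509195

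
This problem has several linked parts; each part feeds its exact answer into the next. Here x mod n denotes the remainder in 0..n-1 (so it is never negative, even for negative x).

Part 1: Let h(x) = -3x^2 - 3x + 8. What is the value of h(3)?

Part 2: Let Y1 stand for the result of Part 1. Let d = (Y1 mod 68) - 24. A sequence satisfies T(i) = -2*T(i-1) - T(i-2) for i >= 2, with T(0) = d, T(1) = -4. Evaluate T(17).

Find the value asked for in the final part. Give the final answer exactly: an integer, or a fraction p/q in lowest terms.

Part 1: -3*(3)^2 - 3*(3)^1 + 8 = (-27) + (-9) + (8) = -28; answer -28
Part 2: Y1 = -28; d = 16; T(2) = -2*(-4) - 1*(16) = -8; iterating: T(2)=-8, T(3)=20, T(4)=-32, T(5)=44, T(6)=-56, T(7)=68, T(8)=-80, T(9)=92, T(10)=-104, T(11)=116, T(12)=-128, T(13)=140, T(14)=-152, T(15)=164, T(16)=-176, T(17)=188; answer 188

188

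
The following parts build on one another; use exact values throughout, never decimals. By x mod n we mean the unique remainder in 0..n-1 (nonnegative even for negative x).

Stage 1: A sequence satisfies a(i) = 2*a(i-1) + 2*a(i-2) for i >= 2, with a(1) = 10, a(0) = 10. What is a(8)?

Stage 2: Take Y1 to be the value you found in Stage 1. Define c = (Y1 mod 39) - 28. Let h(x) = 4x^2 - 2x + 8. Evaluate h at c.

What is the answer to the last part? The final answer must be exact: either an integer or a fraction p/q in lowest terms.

Stage 1: a(2) = 2*(10) + 2*(10) = 40; iterating: a(2)=40, a(3)=100, a(4)=280, a(5)=760, a(6)=2080, a(7)=5680, a(8)=15520; answer 15520
Stage 2: Y1 = 15520; c = 9; 4*(9)^2 - 2*(9)^1 + 8 = (324) + (-18) + (8) = 314; answer 314

314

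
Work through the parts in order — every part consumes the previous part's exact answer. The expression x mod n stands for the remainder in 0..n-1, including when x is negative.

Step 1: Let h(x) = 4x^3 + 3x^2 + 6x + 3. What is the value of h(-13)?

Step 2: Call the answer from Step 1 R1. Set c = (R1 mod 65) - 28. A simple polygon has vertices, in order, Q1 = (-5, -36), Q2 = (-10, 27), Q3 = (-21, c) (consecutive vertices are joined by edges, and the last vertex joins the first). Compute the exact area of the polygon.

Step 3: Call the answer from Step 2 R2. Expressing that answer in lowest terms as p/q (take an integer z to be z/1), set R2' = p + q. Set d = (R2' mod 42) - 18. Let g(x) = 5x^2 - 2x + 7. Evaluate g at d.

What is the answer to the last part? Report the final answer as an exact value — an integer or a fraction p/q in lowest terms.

394

Step 1: 4*(-13)^3 + 3*(-13)^2 + 6*(-13)^1 + 3 = (-8788) + (507) + (-78) + (3) = -8356; answer -8356
Step 2: R1 = -8356; c = 1; cross terms: (-5*27 - -10*-36)=-495, (-10*1 - -21*27)=557, (-21*-36 - -5*1)=761; twice the area = |823| = 823; area = 823/2; answer 823/2
Step 3: R2 = 823/2; threaded value p + q = 825; d = 9; 5*(9)^2 - 2*(9)^1 + 7 = (405) + (-18) + (7) = 394; answer 394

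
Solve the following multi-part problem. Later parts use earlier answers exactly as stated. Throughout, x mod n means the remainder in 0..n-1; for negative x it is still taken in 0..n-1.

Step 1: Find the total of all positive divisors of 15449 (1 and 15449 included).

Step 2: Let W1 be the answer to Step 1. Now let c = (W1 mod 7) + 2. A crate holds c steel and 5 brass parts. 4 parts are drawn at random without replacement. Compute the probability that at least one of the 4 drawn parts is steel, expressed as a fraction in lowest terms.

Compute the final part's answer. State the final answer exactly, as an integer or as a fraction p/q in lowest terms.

41/42

Step 1: 15449 = 7 * 2207; sigma = (1 + 7) * (1 + 2207) = 8 * 2208 = 17664; answer 17664
Step 2: W1 = 17664; c = 5; total draws C(10,4) = 210; complement C(5,4) = 5; favorable 210 - 5 = 205; P = 41/42; answer 41/42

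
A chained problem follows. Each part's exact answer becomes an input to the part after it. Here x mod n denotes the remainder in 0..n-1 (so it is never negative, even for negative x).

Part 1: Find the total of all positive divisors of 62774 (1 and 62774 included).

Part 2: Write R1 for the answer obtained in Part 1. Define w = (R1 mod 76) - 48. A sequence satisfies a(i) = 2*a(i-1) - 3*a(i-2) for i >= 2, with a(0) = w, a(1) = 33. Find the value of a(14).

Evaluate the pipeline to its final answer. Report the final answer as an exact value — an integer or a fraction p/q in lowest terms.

Part 1: 62774 = 2 * 31387; sigma = (1 + 2) * (1 + 31387) = 3 * 31388 = 94164; answer 94164
Part 2: R1 = 94164; w = -48; a(2) = 2*(33) - 3*(-48) = 210; iterating: a(2)=210, a(3)=321, a(4)=12, a(5)=-939, a(6)=-1914, a(7)=-1011, a(8)=3720, a(9)=10473, a(10)=9786, a(11)=-11847, a(12)=-53052, a(13)=-70563, a(14)=18030; answer 18030

18030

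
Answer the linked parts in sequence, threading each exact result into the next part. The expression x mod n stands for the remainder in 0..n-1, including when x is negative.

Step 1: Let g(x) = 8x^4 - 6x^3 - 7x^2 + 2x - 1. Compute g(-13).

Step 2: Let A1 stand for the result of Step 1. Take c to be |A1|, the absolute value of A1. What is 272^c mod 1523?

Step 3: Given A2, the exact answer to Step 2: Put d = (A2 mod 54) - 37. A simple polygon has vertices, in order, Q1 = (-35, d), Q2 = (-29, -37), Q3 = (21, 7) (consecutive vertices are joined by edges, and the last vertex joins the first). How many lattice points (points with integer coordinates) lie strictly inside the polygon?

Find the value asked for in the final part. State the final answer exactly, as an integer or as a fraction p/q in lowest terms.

Step 1: 8*(-13)^4 - 6*(-13)^3 - 7*(-13)^2 + 2*(-13)^1 - 1 = (228488) + (13182) + (-1183) + (-26) + (-1) = 240460; answer 240460
Step 2: A1 = 240460; c = 240460; squarings mod 1523: 272^1=272, 272^2=880, 272^4=716, 272^8=928, 272^16=689, 272^32=1068, 272^64=1420, 272^128=1471, 272^256=1181, 272^512=1216, 272^1024=1346, 272^2048=869, 272^4096=1276, 272^8192=89, 272^16384=306, 272^32768=733, 272^65536=1193, 272^131072=767; 272^240460 = 272^4 * 272^8 * 272^64 * 272^256 * 272^512 * 272^2048 * 272^8192 * 272^32768 * 272^65536 * 272^131072 = 42 (mod 1523); answer 42
Step 3: A2 = 42; d = 5; cross terms: (-35*-37 - -29*5)=1440, (-29*7 - 21*-37)=574, (21*5 - -35*7)=350; twice the area = |2364| = 2364; area = 1182; boundary points = 6 + 2 + 2 = 10; strictly interior points = area - boundary/2 + 1 = 1178; answer 1178

1178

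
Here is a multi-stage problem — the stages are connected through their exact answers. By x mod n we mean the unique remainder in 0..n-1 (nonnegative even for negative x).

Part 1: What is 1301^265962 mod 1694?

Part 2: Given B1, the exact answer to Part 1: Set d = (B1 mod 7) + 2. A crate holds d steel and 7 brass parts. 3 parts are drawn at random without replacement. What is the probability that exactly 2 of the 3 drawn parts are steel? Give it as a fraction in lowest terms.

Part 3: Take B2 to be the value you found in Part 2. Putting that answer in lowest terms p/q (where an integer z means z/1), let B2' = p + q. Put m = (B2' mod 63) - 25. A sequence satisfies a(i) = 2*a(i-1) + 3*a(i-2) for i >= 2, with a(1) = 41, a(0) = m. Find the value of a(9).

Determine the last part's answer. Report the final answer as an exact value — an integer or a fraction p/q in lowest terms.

Part 1: squarings mod 1694: 1301^1=1301, 1301^2=295, 1301^4=631, 1301^8=71, 1301^16=1653, 1301^32=1681, 1301^64=169, 1301^128=1457, 1301^256=267, 1301^512=141, 1301^1024=1247, 1301^2048=1611, 1301^4096=113, 1301^8192=911, 1301^16384=1555, 1301^32768=687, 1301^65536=1037, 1301^131072=1373, 1301^262144=1401; 1301^265962 = 1301^2 * 1301^8 * 1301^32 * 1301^64 * 1301^128 * 1301^512 * 1301^1024 * 1301^2048 * 1301^262144 = 1065 (mod 1694); answer 1065
Part 2: B1 = 1065; d = 3; total draws C(10,3) = 120; favorable C(3,2)*C(7,1) = 21; P = 7/40; answer 7/40
Part 3: B2 = 7/40; threaded value p + q = 47; m = 22; a(2) = 2*(41) + 3*(22) = 148; iterating: a(2)=148, a(3)=419, a(4)=1282, a(5)=3821, a(6)=11488, a(7)=34439, a(8)=103342, a(9)=310001; answer 310001

310001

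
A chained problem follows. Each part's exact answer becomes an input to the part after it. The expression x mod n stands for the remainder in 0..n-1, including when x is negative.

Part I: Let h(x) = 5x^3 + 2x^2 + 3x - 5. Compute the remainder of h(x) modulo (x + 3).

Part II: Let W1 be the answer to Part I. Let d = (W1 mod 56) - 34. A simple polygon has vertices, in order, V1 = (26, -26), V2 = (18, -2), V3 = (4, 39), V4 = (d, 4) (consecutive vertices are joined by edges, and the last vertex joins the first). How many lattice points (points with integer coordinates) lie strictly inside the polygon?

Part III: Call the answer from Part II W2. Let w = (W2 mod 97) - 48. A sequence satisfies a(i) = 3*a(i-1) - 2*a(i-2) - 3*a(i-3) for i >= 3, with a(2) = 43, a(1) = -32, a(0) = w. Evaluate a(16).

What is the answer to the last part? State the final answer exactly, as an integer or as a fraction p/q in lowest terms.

Part I: remainder = value at the root: 5*(-3)^3 + 2*(-3)^2 + 3*(-3)^1 - 5 = (-135) + (18) + (-9) + (-5) = -131; answer -131
Part II: W1 = -131; d = 3; cross terms: (26*-2 - 18*-26)=416, (18*39 - 4*-2)=710, (4*4 - 3*39)=-101, (3*-26 - 26*4)=-182; twice the area = |843| = 843; area = 843/2; boundary points = 8 + 1 + 1 + 1 = 11; strictly interior points = area - boundary/2 + 1 = 417; answer 417
Part III: W2 = 417; w = -19; a(3) = 3*(43) - 2*(-32) - 3*(-19) = 250; iterating: a(3)=250, a(4)=760, a(5)=1651, a(6)=2683, a(7)=2467, a(8)=-2918, a(9)=-21737, a(10)=-66776, a(11)=-148100, a(12)=-245537, a(13)=-240083, a(14)=215125, a(15)=1862152, a(16)=5876455; answer 5876455

5876455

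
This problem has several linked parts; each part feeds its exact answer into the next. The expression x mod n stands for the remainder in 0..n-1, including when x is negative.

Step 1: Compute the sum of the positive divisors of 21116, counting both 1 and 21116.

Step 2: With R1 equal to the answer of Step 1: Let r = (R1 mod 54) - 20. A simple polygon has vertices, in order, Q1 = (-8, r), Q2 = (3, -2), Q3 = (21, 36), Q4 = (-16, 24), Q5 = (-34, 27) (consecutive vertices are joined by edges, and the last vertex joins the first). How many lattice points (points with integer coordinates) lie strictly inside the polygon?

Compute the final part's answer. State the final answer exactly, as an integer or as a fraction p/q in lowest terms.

846

Step 1: 21116 = 2^2 * 5279; sigma = (1 + 2 + 4) * (1 + 5279) = 7 * 5280 = 36960; answer 36960
Step 2: R1 = 36960; r = 4; cross terms: (-8*-2 - 3*4)=4, (3*36 - 21*-2)=150, (21*24 - -16*36)=1080, (-16*27 - -34*24)=384, (-34*4 - -8*27)=80; twice the area = |1698| = 1698; area = 849; boundary points = 1 + 2 + 1 + 3 + 1 = 8; strictly interior points = area - boundary/2 + 1 = 846; answer 846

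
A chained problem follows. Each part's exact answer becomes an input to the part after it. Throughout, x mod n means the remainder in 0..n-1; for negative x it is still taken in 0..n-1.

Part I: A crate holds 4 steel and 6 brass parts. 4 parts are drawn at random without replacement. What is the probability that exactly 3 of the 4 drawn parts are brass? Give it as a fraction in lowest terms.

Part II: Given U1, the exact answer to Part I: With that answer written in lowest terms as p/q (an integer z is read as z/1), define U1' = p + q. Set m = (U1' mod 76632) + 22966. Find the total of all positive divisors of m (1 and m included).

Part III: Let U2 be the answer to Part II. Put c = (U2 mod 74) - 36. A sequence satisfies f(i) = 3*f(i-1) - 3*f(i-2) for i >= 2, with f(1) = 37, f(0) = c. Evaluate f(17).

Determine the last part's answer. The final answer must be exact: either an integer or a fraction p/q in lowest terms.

951345

Part I: total draws C(10,4) = 210; favorable C(6,3)*C(4,1) = 80; P = 8/21; answer 8/21
Part II: U1 = 8/21; threaded value p + q = 29; m = 22995; 22995 = 3^2 * 5 * 7 * 73; sigma = (1 + 3 + 9) * (1 + 5) * (1 + 7) * (1 + 73) = 13 * 6 * 8 * 74 = 46176; answer 46176
Part III: U2 = 46176; c = -36; f(2) = 3*(37) - 3*(-36) = 219; iterating: f(2)=219, f(3)=546, f(4)=981, f(5)=1305, f(6)=972, f(7)=-999, f(8)=-5913, f(9)=-14742, f(10)=-26487, f(11)=-35235, f(12)=-26244, f(13)=26973, f(14)=159651, f(15)=398034, f(16)=715149, f(17)=951345; answer 951345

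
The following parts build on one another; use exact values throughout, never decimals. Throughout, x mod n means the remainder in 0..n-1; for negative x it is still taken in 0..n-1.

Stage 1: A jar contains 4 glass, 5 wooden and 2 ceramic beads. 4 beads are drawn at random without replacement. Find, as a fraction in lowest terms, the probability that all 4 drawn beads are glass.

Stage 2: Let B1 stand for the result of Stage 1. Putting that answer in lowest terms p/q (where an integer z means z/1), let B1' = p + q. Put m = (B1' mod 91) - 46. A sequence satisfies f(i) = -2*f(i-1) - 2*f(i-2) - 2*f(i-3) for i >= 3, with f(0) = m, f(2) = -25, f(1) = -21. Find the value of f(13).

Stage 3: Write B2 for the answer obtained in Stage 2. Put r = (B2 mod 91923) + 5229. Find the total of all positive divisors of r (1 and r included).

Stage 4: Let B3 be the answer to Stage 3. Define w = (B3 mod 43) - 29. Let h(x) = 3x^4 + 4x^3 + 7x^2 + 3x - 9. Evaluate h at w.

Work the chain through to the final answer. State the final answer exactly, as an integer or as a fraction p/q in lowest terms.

Stage 1: total draws C(11,4) = 330; favorable C(4,4) = 1; P = 1/330; answer 1/330
Stage 2: B1 = 1/330; threaded value p + q = 331; m = 12; f(3) = -2*(-25) - 2*(-21) - 2*(12) = 68; iterating: f(3)=68, f(4)=-44, f(5)=2, f(6)=-52, f(7)=188, f(8)=-276, f(9)=280, f(10)=-384, f(11)=760, f(12)=-1312, f(13)=1872; answer 1872
Stage 3: B2 = 1872; r = 7101; 7101 = 3^3 * 263; sigma = (1 + 3 + 9 + 27) * (1 + 263) = 40 * 264 = 10560; answer 10560
Stage 4: B3 = 10560; w = -4; 3*(-4)^4 + 4*(-4)^3 + 7*(-4)^2 + 3*(-4)^1 - 9 = (768) + (-256) + (112) + (-12) + (-9) = 603; answer 603

603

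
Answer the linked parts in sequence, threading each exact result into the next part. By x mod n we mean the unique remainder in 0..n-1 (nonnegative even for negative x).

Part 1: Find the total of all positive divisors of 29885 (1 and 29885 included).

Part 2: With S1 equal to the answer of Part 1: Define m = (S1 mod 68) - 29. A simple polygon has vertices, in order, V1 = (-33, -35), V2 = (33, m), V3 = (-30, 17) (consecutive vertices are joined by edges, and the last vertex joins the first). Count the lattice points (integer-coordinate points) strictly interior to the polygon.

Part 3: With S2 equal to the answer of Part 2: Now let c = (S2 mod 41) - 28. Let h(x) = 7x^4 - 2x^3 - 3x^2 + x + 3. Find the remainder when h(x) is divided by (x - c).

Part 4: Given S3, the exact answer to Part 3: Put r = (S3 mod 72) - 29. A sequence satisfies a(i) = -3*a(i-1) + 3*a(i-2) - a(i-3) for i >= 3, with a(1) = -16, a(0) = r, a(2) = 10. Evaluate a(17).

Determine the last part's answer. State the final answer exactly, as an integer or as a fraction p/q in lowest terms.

Part 1: 29885 = 5 * 43 * 139; sigma = (1 + 5) * (1 + 43) * (1 + 139) = 6 * 44 * 140 = 36960; answer 36960
Part 2: S1 = 36960; m = 7; cross terms: (-33*7 - 33*-35)=924, (33*17 - -30*7)=771, (-30*-35 - -33*17)=1611; twice the area = |3306| = 3306; area = 1653; boundary points = 6 + 1 + 1 = 8; strictly interior points = area - boundary/2 + 1 = 1650; answer 1650
Part 3: S2 = 1650; c = -18; remainder = value at the root: 7*(-18)^4 - 2*(-18)^3 - 3*(-18)^2 + 1*(-18)^1 + 3 = (734832) + (11664) + (-972) + (-18) + (3) = 745509; answer 745509
Part 4: S3 = 745509; r = -8; a(3) = -3*(10) + 3*(-16) - 1*(-8) = -70; iterating: a(3)=-70, a(4)=256, a(5)=-988, a(6)=3802, a(7)=-14626, a(8)=56272, a(9)=-216496, a(10)=832930, a(11)=-3204550, a(12)=12328936, a(13)=-47433388, a(14)=182491522, a(15)=-702103666, a(16)=2701218952, a(17)=-10392459376; answer -10392459376

-10392459376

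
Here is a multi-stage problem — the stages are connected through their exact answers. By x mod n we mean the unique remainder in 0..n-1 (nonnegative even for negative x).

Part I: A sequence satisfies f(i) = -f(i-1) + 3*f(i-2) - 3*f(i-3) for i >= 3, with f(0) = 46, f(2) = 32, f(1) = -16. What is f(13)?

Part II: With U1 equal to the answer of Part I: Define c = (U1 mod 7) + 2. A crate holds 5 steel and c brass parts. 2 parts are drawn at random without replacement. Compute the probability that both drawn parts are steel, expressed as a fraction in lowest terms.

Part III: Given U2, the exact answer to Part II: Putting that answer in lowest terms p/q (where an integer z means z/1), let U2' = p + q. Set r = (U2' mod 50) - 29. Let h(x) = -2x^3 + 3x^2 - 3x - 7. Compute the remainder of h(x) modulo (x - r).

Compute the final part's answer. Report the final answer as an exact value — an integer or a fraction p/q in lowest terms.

Part I: f(3) = -1*(32) + 3*(-16) - 3*(46) = -218; iterating: f(3)=-218, f(4)=362, f(5)=-1112, f(6)=2852, f(7)=-7274, f(8)=19166, f(9)=-49544, f(10)=128864, f(11)=-334994, f(12)=870218, f(13)=-2261792; answer -2261792
Part II: U1 = -2261792; c = 8; total draws C(13,2) = 78; favorable C(5,2) = 10; P = 5/39; answer 5/39
Part III: U2 = 5/39; threaded value p + q = 44; r = 15; remainder = value at the root: -2*(15)^3 + 3*(15)^2 - 3*(15)^1 - 7 = (-6750) + (675) + (-45) + (-7) = -6127; answer -6127

-6127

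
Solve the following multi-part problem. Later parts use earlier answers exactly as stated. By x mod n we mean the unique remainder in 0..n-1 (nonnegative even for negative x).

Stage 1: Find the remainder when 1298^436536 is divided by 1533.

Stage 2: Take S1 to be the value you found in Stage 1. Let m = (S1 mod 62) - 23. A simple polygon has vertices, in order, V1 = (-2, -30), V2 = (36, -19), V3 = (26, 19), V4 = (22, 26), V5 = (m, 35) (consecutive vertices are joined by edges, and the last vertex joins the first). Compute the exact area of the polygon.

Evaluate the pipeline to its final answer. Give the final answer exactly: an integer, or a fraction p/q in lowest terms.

Stage 1: squarings mod 1533: 1298^1=1298, 1298^2=37, 1298^4=1369, 1298^8=835, 1298^16=1243, 1298^32=1318, 1298^64=235, 1298^128=37, 1298^256=1369, 1298^512=835, 1298^1024=1243, 1298^2048=1318, 1298^4096=235, 1298^8192=37, 1298^16384=1369, 1298^32768=835, 1298^65536=1243, 1298^131072=1318, 1298^262144=235; 1298^436536 = 1298^8 * 1298^16 * 1298^32 * 1298^256 * 1298^2048 * 1298^8192 * 1298^32768 * 1298^131072 * 1298^262144 = 1 (mod 1533); answer 1
Stage 2: S1 = 1; m = -22; cross terms: (-2*-19 - 36*-30)=1118, (36*19 - 26*-19)=1178, (26*26 - 22*19)=258, (22*35 - -22*26)=1342, (-22*-30 - -2*35)=730; twice the area = |4626| = 4626; area = 2313; answer 2313

2313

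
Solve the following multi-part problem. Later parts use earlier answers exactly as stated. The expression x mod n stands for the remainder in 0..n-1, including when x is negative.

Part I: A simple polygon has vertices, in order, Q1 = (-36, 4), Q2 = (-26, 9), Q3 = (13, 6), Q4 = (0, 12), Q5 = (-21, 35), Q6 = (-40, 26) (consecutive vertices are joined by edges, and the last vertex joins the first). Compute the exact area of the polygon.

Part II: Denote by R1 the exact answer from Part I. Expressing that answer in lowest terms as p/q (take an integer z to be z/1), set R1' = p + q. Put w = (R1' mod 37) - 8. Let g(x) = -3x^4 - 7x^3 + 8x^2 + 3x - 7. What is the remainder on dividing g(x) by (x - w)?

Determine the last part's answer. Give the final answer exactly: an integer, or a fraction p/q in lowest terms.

Part I: cross terms: (-36*9 - -26*4)=-220, (-26*6 - 13*9)=-273, (13*12 - 0*6)=156, (0*35 - -21*12)=252, (-21*26 - -40*35)=854, (-40*4 - -36*26)=776; twice the area = |1545| = 1545; area = 1545/2; answer 1545/2
Part II: R1 = 1545/2; threaded value p + q = 1547; w = 22; remainder = value at the root: -3*(22)^4 - 7*(22)^3 + 8*(22)^2 + 3*(22)^1 - 7 = (-702768) + (-74536) + (3872) + (66) + (-7) = -773373; answer -773373

-773373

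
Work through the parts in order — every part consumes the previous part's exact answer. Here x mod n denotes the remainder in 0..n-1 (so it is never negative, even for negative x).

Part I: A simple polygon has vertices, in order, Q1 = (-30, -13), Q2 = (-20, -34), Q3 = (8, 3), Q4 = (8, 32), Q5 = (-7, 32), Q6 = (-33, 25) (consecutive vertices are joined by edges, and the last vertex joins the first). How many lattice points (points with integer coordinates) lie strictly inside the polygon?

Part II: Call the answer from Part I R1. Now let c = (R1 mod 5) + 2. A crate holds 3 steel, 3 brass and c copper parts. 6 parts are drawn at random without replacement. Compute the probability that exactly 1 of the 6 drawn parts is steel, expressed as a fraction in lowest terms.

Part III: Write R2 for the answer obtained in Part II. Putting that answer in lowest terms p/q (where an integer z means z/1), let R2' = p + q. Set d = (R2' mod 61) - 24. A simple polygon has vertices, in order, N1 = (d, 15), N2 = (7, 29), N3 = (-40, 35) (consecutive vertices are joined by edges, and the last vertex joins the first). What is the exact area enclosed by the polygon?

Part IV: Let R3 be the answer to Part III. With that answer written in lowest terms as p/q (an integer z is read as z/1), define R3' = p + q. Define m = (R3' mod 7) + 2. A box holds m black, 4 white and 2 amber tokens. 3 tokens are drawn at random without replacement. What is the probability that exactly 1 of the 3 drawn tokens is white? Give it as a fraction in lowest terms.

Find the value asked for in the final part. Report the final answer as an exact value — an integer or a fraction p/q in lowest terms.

Part I: cross terms: (-30*-34 - -20*-13)=760, (-20*3 - 8*-34)=212, (8*32 - 8*3)=232, (8*32 - -7*32)=480, (-7*25 - -33*32)=881, (-33*-13 - -30*25)=1179; twice the area = |3744| = 3744; area = 1872; boundary points = 1 + 1 + 29 + 15 + 1 + 1 = 48; strictly interior points = area - boundary/2 + 1 = 1849; answer 1849
Part II: R1 = 1849; c = 6; total draws C(12,6) = 924; favorable C(3,1)*C(9,5) = 378; P = 9/22; answer 9/22
Part III: R2 = 9/22; threaded value p + q = 31; d = 7; cross terms: (7*29 - 7*15)=98, (7*35 - -40*29)=1405, (-40*15 - 7*35)=-845; twice the area = |658| = 658; area = 329; answer 329
Part IV: R3 = 329; threaded value p + q = 330; m = 3; total draws C(9,3) = 84; favorable C(4,1)*C(5,2) = 40; P = 10/21; answer 10/21

10/21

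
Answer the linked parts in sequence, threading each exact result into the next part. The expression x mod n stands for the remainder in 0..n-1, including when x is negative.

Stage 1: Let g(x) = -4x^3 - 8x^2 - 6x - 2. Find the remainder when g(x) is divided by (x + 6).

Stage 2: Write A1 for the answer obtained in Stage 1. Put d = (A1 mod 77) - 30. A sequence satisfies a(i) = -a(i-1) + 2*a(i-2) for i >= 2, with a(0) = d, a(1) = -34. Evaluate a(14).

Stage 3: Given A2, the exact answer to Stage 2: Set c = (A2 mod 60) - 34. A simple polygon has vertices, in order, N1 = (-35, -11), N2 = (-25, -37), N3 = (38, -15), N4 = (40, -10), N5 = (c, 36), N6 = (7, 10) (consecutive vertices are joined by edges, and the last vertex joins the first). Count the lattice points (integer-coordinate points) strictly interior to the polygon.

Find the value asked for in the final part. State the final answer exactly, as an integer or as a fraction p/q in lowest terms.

2448

Stage 1: remainder = value at the root: -4*(-6)^3 - 8*(-6)^2 - 6*(-6)^1 - 2 = (864) + (-288) + (36) + (-2) = 610; answer 610
Stage 2: A1 = 610; d = 41; a(2) = -1*(-34) + 2*(41) = 116; iterating: a(2)=116, a(3)=-184, a(4)=416, a(5)=-784, a(6)=1616, a(7)=-3184, a(8)=6416, a(9)=-12784, a(10)=25616, a(11)=-51184, a(12)=102416, a(13)=-204784, a(14)=409616; answer 409616
Stage 3: A2 = 409616; c = 22; cross terms: (-35*-37 - -25*-11)=1020, (-25*-15 - 38*-37)=1781, (38*-10 - 40*-15)=220, (40*36 - 22*-10)=1660, (22*10 - 7*36)=-32, (7*-11 - -35*10)=273; twice the area = |4922| = 4922; area = 2461; boundary points = 2 + 1 + 1 + 2 + 1 + 21 = 28; strictly interior points = area - boundary/2 + 1 = 2448; answer 2448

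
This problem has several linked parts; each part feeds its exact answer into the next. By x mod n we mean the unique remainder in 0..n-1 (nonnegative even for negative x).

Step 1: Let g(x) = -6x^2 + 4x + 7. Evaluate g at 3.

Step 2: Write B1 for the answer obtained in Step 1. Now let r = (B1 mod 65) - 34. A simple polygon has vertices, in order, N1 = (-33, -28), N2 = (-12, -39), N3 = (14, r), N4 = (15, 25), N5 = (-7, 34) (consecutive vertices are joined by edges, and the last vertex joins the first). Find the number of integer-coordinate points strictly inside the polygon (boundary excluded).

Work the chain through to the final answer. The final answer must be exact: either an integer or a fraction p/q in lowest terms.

1977

Step 1: -6*(3)^2 + 4*(3)^1 + 7 = (-54) + (12) + (7) = -35; answer -35
Step 2: B1 = -35; r = -4; cross terms: (-33*-39 - -12*-28)=951, (-12*-4 - 14*-39)=594, (14*25 - 15*-4)=410, (15*34 - -7*25)=685, (-7*-28 - -33*34)=1318; twice the area = |3958| = 3958; area = 1979; boundary points = 1 + 1 + 1 + 1 + 2 = 6; strictly interior points = area - boundary/2 + 1 = 1977; answer 1977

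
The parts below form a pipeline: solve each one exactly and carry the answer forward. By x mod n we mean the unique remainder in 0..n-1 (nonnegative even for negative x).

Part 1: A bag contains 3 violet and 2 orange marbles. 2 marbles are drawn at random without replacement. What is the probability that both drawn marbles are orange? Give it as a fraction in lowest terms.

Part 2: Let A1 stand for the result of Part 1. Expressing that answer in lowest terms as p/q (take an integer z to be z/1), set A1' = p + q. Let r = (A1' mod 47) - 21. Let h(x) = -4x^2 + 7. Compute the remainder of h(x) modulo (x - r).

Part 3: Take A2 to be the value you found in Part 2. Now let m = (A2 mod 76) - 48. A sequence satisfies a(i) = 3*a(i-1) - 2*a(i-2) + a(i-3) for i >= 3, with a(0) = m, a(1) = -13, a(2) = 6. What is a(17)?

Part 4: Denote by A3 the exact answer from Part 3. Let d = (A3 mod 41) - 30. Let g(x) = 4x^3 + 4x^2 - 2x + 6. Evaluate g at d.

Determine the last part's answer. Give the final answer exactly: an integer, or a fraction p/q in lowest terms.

-46500

Part 1: total draws C(5,2) = 10; favorable C(2,2) = 1; P = 1/10; answer 1/10
Part 2: A1 = 1/10; threaded value p + q = 11; r = -10; remainder = value at the root: -4*(-10)^2 + 7 = (-400) + (7) = -393; answer -393
Part 3: A2 = -393; m = 15; a(3) = 3*(6) - 2*(-13) + 1*(15) = 59; iterating: a(3)=59, a(4)=152, a(5)=344, a(6)=787, a(7)=1825, a(8)=4245, a(9)=9872, a(10)=22951, a(11)=53354, a(12)=124032, a(13)=288339, a(14)=670307, a(15)=1558275, a(16)=3622550, a(17)=8421407; answer 8421407
Part 4: A3 = 8421407; d = -23; 4*(-23)^3 + 4*(-23)^2 - 2*(-23)^1 + 6 = (-48668) + (2116) + (46) + (6) = -46500; answer -46500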